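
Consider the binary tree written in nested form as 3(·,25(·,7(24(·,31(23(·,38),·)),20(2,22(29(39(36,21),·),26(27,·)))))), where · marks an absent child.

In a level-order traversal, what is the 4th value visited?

24

Level-order visits nodes level by level from the root, left to right within each level.
Level 0: 3
Level 1: 25
Level 2: 7
Level 3: 24, 20
Level 4: 31, 2, 22
Level 5: 23, 29, 26
Level 6: 38, 39, 27
Level 7: 36, 21
Full level-order sequence: 3, 25, 7, 24, 20, 31, 2, 22, 23, 29, 26, 38, 39, 27, 36, 21.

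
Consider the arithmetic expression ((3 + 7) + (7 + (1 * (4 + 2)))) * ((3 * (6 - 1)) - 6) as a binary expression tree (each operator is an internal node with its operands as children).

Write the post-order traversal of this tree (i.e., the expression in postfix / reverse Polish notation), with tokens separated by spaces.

Post-order on an expression tree gives postfix notation: for each operator, emit left operand, right operand, then the operator.

3 7 + 7 1 4 2 + * + + 3 6 1 - * 6 - *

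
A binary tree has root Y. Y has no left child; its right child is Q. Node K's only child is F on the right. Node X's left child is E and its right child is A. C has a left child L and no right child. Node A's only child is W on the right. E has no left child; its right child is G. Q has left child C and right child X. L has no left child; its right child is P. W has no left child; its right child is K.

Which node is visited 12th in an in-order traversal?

F

In-order visits the left subtree, then the node, then the right subtree.
At Y: no left child.
Visit Y.
At Y: go right to Q.
  At Q: go left to C.
    At C: go left to L.
      At L: no left child.
      Visit L.
      At L: go right to P.
        P is a leaf — visit P.
    Visit C.
    At C: no right child.
  Visit Q.
  At Q: go right to X.
    At X: go left to E.
      At E: no left child.
      Visit E.
      At E: go right to G.
        G is a leaf — visit G.
    Visit X.
    At X: go right to A.
      At A: no left child.
      Visit A.
      At A: go right to W.
        At W: no left child.
        Visit W.
        At W: go right to K.
          At K: no left child.
          Visit K.
          At K: go right to F.
            F is a leaf — visit F.
Full in-order sequence: Y, L, P, C, Q, E, G, X, A, W, K, F.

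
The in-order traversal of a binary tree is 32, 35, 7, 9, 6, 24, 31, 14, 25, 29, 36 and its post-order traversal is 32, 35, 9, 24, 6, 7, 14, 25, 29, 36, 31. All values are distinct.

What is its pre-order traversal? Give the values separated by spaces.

31 7 35 32 6 9 24 36 29 25 14

The last element of post-order is the root; it splits in-order into left and right subtrees.
Root 31: left subtree has 6 nodes {32, 35, 7, 9, 6, 24}, right has 4 {14, 25, 29, 36}.
  Root 7: left subtree has 2 nodes {32, 35}, right has 3 {9, 6, 24}.
    Root 35: left subtree has 1 node {32}, right has 0 { }.
    Root 6: left subtree has 1 node {9}, right has 1 {24}.
  Root 36: left subtree has 3 nodes {14, 25, 29}, right has 0 { }.
    Root 29: left subtree has 2 nodes {14, 25}, right has 0 { }.
      Root 25: left subtree has 1 node {14}, right has 0 { }.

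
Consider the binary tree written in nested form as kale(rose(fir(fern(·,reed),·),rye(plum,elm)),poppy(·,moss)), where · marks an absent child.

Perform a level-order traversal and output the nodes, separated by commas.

Level-order visits nodes level by level from the root, left to right within each level.
Level 0: kale
Level 1: rose, poppy
Level 2: fir, rye, moss
Level 3: fern, plum, elm
Level 4: reed

kale, rose, poppy, fir, rye, moss, fern, plum, elm, reed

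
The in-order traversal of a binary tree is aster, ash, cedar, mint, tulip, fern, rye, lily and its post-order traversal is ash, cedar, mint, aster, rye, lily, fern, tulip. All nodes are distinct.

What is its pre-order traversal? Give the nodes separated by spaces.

The last element of post-order is the root; it splits in-order into left and right subtrees.
Root tulip: left subtree has 4 nodes {aster, ash, cedar, mint}, right has 3 {fern, rye, lily}.
  Root aster: left subtree has 0 nodes { }, right has 3 {ash, cedar, mint}.
    Root mint: left subtree has 2 nodes {ash, cedar}, right has 0 { }.
      Root cedar: left subtree has 1 node {ash}, right has 0 { }.
  Root fern: left subtree has 0 nodes { }, right has 2 {rye, lily}.
    Root lily: left subtree has 1 node {rye}, right has 0 { }.

tulip aster mint cedar ash fern lily rye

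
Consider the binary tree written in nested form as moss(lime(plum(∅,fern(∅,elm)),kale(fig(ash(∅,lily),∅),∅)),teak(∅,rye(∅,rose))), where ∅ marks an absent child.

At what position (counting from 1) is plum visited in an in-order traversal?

1

In-order visits the left subtree, then the node, then the right subtree.
At moss: go left to lime.
  At lime: go left to plum.
    At plum: no left child.
    Visit plum.
    At plum: go right to fern.
      At fern: no left child.
      Visit fern.
      At fern: go right to elm.
        elm is a leaf — visit elm.
  Visit lime.
  At lime: go right to kale.
    At kale: go left to fig.
      At fig: go left to ash.
        At ash: no left child.
        Visit ash.
        At ash: go right to lily.
          lily is a leaf — visit lily.
      Visit fig.
      At fig: no right child.
    Visit kale.
    At kale: no right child.
Visit moss.
At moss: go right to teak.
  At teak: no left child.
  Visit teak.
  At teak: go right to rye.
    At rye: no left child.
    Visit rye.
    At rye: go right to rose.
      rose is a leaf — visit rose.
Full in-order sequence: plum, fern, elm, lime, ash, lily, fig, kale, moss, teak, rye, rose.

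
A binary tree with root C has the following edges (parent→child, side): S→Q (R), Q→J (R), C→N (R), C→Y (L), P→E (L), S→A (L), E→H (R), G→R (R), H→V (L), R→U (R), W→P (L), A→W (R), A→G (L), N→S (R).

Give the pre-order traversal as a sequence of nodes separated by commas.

Pre-order visits the node, then its left subtree, then its right subtree.
Visit C.
At C: go left to Y.
  Y is a leaf — visit Y.
At C: go right to N.
  Visit N.
  At N: no left child.
  At N: go right to S.
    Visit S.
    At S: go left to A.
      Visit A.
      At A: go left to G.
        Visit G.
        At G: no left child.
        At G: go right to R.
          Visit R.
          At R: no left child.
          At R: go right to U.
            U is a leaf — visit U.
      At A: go right to W.
        Visit W.
        At W: go left to P.
          Visit P.
          At P: go left to E.
            Visit E.
            At E: no left child.
            At E: go right to H.
              Visit H.
              At H: go left to V.
                V is a leaf — visit V.
              At H: no right child.
          At P: no right child.
        At W: no right child.
    At S: go right to Q.
      Visit Q.
      At Q: no left child.
      At Q: go right to J.
        J is a leaf — visit J.

C, Y, N, S, A, G, R, U, W, P, E, H, V, Q, J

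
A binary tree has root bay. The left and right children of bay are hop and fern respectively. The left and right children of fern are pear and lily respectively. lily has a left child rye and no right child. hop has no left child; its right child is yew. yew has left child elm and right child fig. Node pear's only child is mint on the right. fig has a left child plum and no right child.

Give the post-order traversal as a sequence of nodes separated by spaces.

elm plum fig yew hop mint pear rye lily fern bay

Post-order visits the left subtree, then the right subtree, then the node.
At bay: go left to hop.
  At hop: no left child.
  At hop: go right to yew.
    At yew: go left to elm.
      elm is a leaf — visit elm.
    At yew: go right to fig.
      At fig: go left to plum.
        plum is a leaf — visit plum.
      At fig: no right child.
      Visit fig.
    Visit yew.
  Visit hop.
At bay: go right to fern.
  At fern: go left to pear.
    At pear: no left child.
    At pear: go right to mint.
      mint is a leaf — visit mint.
    Visit pear.
  At fern: go right to lily.
    At lily: go left to rye.
      rye is a leaf — visit rye.
    At lily: no right child.
    Visit lily.
  Visit fern.
Visit bay.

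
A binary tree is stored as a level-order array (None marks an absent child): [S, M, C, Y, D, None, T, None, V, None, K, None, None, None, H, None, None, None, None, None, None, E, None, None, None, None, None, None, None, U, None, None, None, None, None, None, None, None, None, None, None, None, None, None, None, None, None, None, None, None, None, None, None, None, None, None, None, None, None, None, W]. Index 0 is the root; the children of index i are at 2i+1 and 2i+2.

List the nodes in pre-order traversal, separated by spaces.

Pre-order visits the node, then its left subtree, then its right subtree.
Visit S.
At S: go left to M.
  Visit M.
  At M: go left to Y.
    Visit Y.
    At Y: no left child.
    At Y: go right to V.
      V is a leaf — visit V.
  At M: go right to D.
    Visit D.
    At D: no left child.
    At D: go right to K.
      Visit K.
      At K: go left to E.
        E is a leaf — visit E.
      At K: no right child.
At S: go right to C.
  Visit C.
  At C: no left child.
  At C: go right to T.
    Visit T.
    At T: no left child.
    At T: go right to H.
      Visit H.
      At H: go left to U.
        Visit U.
        At U: no left child.
        At U: go right to W.
          W is a leaf — visit W.
      At H: no right child.

S M Y V D K E C T H U W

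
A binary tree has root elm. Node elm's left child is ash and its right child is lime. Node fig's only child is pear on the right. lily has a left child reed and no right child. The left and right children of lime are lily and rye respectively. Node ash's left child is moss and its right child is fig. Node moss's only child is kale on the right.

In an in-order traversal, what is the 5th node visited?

In-order visits the left subtree, then the node, then the right subtree.
At elm: go left to ash.
  At ash: go left to moss.
    At moss: no left child.
    Visit moss.
    At moss: go right to kale.
      kale is a leaf — visit kale.
  Visit ash.
  At ash: go right to fig.
    At fig: no left child.
    Visit fig.
    At fig: go right to pear.
      pear is a leaf — visit pear.
Visit elm.
At elm: go right to lime.
  At lime: go left to lily.
    At lily: go left to reed.
      reed is a leaf — visit reed.
    Visit lily.
    At lily: no right child.
  Visit lime.
  At lime: go right to rye.
    rye is a leaf — visit rye.
Full in-order sequence: moss, kale, ash, fig, pear, elm, reed, lily, lime, rye.

pear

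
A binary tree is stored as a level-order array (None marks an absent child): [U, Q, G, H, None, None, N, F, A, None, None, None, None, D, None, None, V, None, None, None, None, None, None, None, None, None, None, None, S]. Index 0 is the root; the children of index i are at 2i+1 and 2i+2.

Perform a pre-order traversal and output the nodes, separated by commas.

U, Q, H, F, V, A, G, N, D, S

Pre-order visits the node, then its left subtree, then its right subtree.
Visit U.
At U: go left to Q.
  Visit Q.
  At Q: go left to H.
    Visit H.
    At H: go left to F.
      Visit F.
      At F: no left child.
      At F: go right to V.
        V is a leaf — visit V.
    At H: go right to A.
      A is a leaf — visit A.
  At Q: no right child.
At U: go right to G.
  Visit G.
  At G: no left child.
  At G: go right to N.
    Visit N.
    At N: go left to D.
      Visit D.
      At D: no left child.
      At D: go right to S.
        S is a leaf — visit S.
    At N: no right child.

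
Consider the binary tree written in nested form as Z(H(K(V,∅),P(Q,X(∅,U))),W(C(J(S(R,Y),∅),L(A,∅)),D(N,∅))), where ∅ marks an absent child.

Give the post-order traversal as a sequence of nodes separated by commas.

V, K, Q, U, X, P, H, R, Y, S, J, A, L, C, N, D, W, Z

Post-order visits the left subtree, then the right subtree, then the node.
At Z: go left to H.
  At H: go left to K.
    At K: go left to V.
      V is a leaf — visit V.
    At K: no right child.
    Visit K.
  At H: go right to P.
    At P: go left to Q.
      Q is a leaf — visit Q.
    At P: go right to X.
      At X: no left child.
      At X: go right to U.
        U is a leaf — visit U.
      Visit X.
    Visit P.
  Visit H.
At Z: go right to W.
  At W: go left to C.
    At C: go left to J.
      At J: go left to S.
        At S: go left to R.
          R is a leaf — visit R.
        At S: go right to Y.
          Y is a leaf — visit Y.
        Visit S.
      At J: no right child.
      Visit J.
    At C: go right to L.
      At L: go left to A.
        A is a leaf — visit A.
      At L: no right child.
      Visit L.
    Visit C.
  At W: go right to D.
    At D: go left to N.
      N is a leaf — visit N.
    At D: no right child.
    Visit D.
  Visit W.
Visit Z.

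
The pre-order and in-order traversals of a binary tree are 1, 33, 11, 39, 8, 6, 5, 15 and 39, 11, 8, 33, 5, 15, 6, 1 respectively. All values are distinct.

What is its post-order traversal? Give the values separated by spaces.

The first element of pre-order is the root; it splits in-order into left and right subtrees.
Root 1: left subtree has 7 nodes {39, 11, 8, 33, 5, 15, 6}, right has 0 { }.
  Root 33: left subtree has 3 nodes {39, 11, 8}, right has 3 {5, 15, 6}.
    Root 11: left subtree has 1 node {39}, right has 1 {8}.
    Root 6: left subtree has 2 nodes {5, 15}, right has 0 { }.
      Root 5: left subtree has 0 nodes { }, right has 1 {15}.

39 8 11 15 5 6 33 1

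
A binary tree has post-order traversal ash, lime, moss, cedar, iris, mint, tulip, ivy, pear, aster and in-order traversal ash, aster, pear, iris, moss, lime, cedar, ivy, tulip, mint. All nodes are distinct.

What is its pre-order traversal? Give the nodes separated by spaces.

The last element of post-order is the root; it splits in-order into left and right subtrees.
Root aster: left subtree has 1 node {ash}, right has 8 {pear, iris, moss, lime, cedar, ivy, tulip, mint}.
  Root pear: left subtree has 0 nodes { }, right has 7 {iris, moss, lime, cedar, ivy, tulip, mint}.
    Root ivy: left subtree has 4 nodes {iris, moss, lime, cedar}, right has 2 {tulip, mint}.
      Root iris: left subtree has 0 nodes { }, right has 3 {moss, lime, cedar}.
        Root cedar: left subtree has 2 nodes {moss, lime}, right has 0 { }.
          Root moss: left subtree has 0 nodes { }, right has 1 {lime}.
      Root tulip: left subtree has 0 nodes { }, right has 1 {mint}.

aster ash pear ivy iris cedar moss lime tulip mint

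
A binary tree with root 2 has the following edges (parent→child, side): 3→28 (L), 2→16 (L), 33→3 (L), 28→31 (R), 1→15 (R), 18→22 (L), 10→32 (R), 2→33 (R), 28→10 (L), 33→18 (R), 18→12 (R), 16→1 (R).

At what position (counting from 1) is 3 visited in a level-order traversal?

5

Level-order visits nodes level by level from the root, left to right within each level.
Level 0: 2
Level 1: 16, 33
Level 2: 1, 3, 18
Level 3: 15, 28, 22, 12
Level 4: 10, 31
Level 5: 32
Full level-order sequence: 2, 16, 33, 1, 3, 18, 15, 28, 22, 12, 10, 31, 32.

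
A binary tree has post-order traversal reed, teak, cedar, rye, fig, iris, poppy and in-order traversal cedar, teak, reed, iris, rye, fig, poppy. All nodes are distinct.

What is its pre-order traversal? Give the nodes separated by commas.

The last element of post-order is the root; it splits in-order into left and right subtrees.
Root poppy: left subtree has 6 nodes {cedar, teak, reed, iris, rye, fig}, right has 0 { }.
  Root iris: left subtree has 3 nodes {cedar, teak, reed}, right has 2 {rye, fig}.
    Root cedar: left subtree has 0 nodes { }, right has 2 {teak, reed}.
      Root teak: left subtree has 0 nodes { }, right has 1 {reed}.
    Root fig: left subtree has 1 node {rye}, right has 0 { }.

poppy, iris, cedar, teak, reed, fig, rye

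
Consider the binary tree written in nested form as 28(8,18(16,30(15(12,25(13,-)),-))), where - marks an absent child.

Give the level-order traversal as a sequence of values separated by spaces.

Level-order visits nodes level by level from the root, left to right within each level.
Level 0: 28
Level 1: 8, 18
Level 2: 16, 30
Level 3: 15
Level 4: 12, 25
Level 5: 13

28 8 18 16 30 15 12 25 13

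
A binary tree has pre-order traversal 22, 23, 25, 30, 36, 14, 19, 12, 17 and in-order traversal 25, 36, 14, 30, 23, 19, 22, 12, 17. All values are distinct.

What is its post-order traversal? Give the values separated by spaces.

The first element of pre-order is the root; it splits in-order into left and right subtrees.
Root 22: left subtree has 6 nodes {25, 36, 14, 30, 23, 19}, right has 2 {12, 17}.
  Root 23: left subtree has 4 nodes {25, 36, 14, 30}, right has 1 {19}.
    Root 25: left subtree has 0 nodes { }, right has 3 {36, 14, 30}.
      Root 30: left subtree has 2 nodes {36, 14}, right has 0 { }.
        Root 36: left subtree has 0 nodes { }, right has 1 {14}.
  Root 12: left subtree has 0 nodes { }, right has 1 {17}.

14 36 30 25 19 23 17 12 22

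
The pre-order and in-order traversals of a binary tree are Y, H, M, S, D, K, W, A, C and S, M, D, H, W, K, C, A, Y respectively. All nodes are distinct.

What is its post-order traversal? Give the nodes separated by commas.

The first element of pre-order is the root; it splits in-order into left and right subtrees.
Root Y: left subtree has 8 nodes {S, M, D, H, W, K, C, A}, right has 0 { }.
  Root H: left subtree has 3 nodes {S, M, D}, right has 4 {W, K, C, A}.
    Root M: left subtree has 1 node {S}, right has 1 {D}.
    Root K: left subtree has 1 node {W}, right has 2 {C, A}.
      Root A: left subtree has 1 node {C}, right has 0 { }.

S, D, M, W, C, A, K, H, Y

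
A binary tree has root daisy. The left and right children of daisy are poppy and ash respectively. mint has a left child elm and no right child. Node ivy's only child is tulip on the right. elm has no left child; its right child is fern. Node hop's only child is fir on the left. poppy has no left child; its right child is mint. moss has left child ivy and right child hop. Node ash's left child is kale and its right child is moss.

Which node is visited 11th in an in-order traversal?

In-order visits the left subtree, then the node, then the right subtree.
At daisy: go left to poppy.
  At poppy: no left child.
  Visit poppy.
  At poppy: go right to mint.
    At mint: go left to elm.
      At elm: no left child.
      Visit elm.
      At elm: go right to fern.
        fern is a leaf — visit fern.
    Visit mint.
    At mint: no right child.
Visit daisy.
At daisy: go right to ash.
  At ash: go left to kale.
    kale is a leaf — visit kale.
  Visit ash.
  At ash: go right to moss.
    At moss: go left to ivy.
      At ivy: no left child.
      Visit ivy.
      At ivy: go right to tulip.
        tulip is a leaf — visit tulip.
    Visit moss.
    At moss: go right to hop.
      At hop: go left to fir.
        fir is a leaf — visit fir.
      Visit hop.
      At hop: no right child.
Full in-order sequence: poppy, elm, fern, mint, daisy, kale, ash, ivy, tulip, moss, fir, hop.

fir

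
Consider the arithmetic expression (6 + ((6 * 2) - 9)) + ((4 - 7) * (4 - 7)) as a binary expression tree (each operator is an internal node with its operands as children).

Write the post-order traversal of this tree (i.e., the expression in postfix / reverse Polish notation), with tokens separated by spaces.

6 6 2 * 9 - + 4 7 - 4 7 - * +

Post-order on an expression tree gives postfix notation: for each operator, emit left operand, right operand, then the operator.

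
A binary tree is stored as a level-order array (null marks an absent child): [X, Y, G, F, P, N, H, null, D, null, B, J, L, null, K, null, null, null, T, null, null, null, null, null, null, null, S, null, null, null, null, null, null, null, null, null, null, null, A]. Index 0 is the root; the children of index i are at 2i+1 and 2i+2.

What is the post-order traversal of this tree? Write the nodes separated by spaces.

A T D F B P Y J S L N K H G X

Post-order visits the left subtree, then the right subtree, then the node.
At X: go left to Y.
  At Y: go left to F.
    At F: no left child.
    At F: go right to D.
      At D: no left child.
      At D: go right to T.
        At T: no left child.
        At T: go right to A.
          A is a leaf — visit A.
        Visit T.
      Visit D.
    Visit F.
  At Y: go right to P.
    At P: no left child.
    At P: go right to B.
      B is a leaf — visit B.
    Visit P.
  Visit Y.
At X: go right to G.
  At G: go left to N.
    At N: go left to J.
      J is a leaf — visit J.
    At N: go right to L.
      At L: no left child.
      At L: go right to S.
        S is a leaf — visit S.
      Visit L.
    Visit N.
  At G: go right to H.
    At H: no left child.
    At H: go right to K.
      K is a leaf — visit K.
    Visit H.
  Visit G.
Visit X.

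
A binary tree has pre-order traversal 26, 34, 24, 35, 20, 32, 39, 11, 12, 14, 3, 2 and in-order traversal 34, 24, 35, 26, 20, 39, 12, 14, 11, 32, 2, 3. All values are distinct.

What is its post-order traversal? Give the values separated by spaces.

35 24 34 14 12 11 39 2 3 32 20 26

The first element of pre-order is the root; it splits in-order into left and right subtrees.
Root 26: left subtree has 3 nodes {34, 24, 35}, right has 8 {20, 39, 12, 14, 11, 32, 2, 3}.
  Root 34: left subtree has 0 nodes { }, right has 2 {24, 35}.
    Root 24: left subtree has 0 nodes { }, right has 1 {35}.
  Root 20: left subtree has 0 nodes { }, right has 7 {39, 12, 14, 11, 32, 2, 3}.
    Root 32: left subtree has 4 nodes {39, 12, 14, 11}, right has 2 {2, 3}.
      Root 39: left subtree has 0 nodes { }, right has 3 {12, 14, 11}.
        Root 11: left subtree has 2 nodes {12, 14}, right has 0 { }.
          Root 12: left subtree has 0 nodes { }, right has 1 {14}.
      Root 3: left subtree has 1 node {2}, right has 0 { }.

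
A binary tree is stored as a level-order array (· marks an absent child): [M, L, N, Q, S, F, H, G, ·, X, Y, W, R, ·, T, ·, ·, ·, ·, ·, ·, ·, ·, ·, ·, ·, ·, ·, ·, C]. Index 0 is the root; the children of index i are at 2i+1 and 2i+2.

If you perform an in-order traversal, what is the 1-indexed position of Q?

In-order visits the left subtree, then the node, then the right subtree.
At M: go left to L.
  At L: go left to Q.
    At Q: go left to G.
      G is a leaf — visit G.
    Visit Q.
    At Q: no right child.
  Visit L.
  At L: go right to S.
    At S: go left to X.
      X is a leaf — visit X.
    Visit S.
    At S: go right to Y.
      Y is a leaf — visit Y.
Visit M.
At M: go right to N.
  At N: go left to F.
    At F: go left to W.
      W is a leaf — visit W.
    Visit F.
    At F: go right to R.
      R is a leaf — visit R.
  Visit N.
  At N: go right to H.
    At H: no left child.
    Visit H.
    At H: go right to T.
      At T: go left to C.
        C is a leaf — visit C.
      Visit T.
      At T: no right child.
Full in-order sequence: G, Q, L, X, S, Y, M, W, F, R, N, H, C, T.

2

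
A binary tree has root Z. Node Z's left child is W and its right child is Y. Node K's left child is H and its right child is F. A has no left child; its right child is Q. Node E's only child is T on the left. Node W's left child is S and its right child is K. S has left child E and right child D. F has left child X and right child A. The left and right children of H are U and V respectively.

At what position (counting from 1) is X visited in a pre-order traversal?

12

Pre-order visits the node, then its left subtree, then its right subtree.
Visit Z.
At Z: go left to W.
  Visit W.
  At W: go left to S.
    Visit S.
    At S: go left to E.
      Visit E.
      At E: go left to T.
        T is a leaf — visit T.
      At E: no right child.
    At S: go right to D.
      D is a leaf — visit D.
  At W: go right to K.
    Visit K.
    At K: go left to H.
      Visit H.
      At H: go left to U.
        U is a leaf — visit U.
      At H: go right to V.
        V is a leaf — visit V.
    At K: go right to F.
      Visit F.
      At F: go left to X.
        X is a leaf — visit X.
      At F: go right to A.
        Visit A.
        At A: no left child.
        At A: go right to Q.
          Q is a leaf — visit Q.
At Z: go right to Y.
  Y is a leaf — visit Y.
Full pre-order sequence: Z, W, S, E, T, D, K, H, U, V, F, X, A, Q, Y.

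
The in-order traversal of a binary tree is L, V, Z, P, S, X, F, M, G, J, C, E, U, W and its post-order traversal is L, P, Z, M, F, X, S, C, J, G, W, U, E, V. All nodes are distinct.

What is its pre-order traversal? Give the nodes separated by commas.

V, L, E, G, S, Z, P, X, F, M, J, C, U, W

The last element of post-order is the root; it splits in-order into left and right subtrees.
Root V: left subtree has 1 node {L}, right has 12 {Z, P, S, X, F, M, G, J, C, E, U, W}.
  Root E: left subtree has 9 nodes {Z, P, S, X, F, M, G, J, C}, right has 2 {U, W}.
    Root G: left subtree has 6 nodes {Z, P, S, X, F, M}, right has 2 {J, C}.
      Root S: left subtree has 2 nodes {Z, P}, right has 3 {X, F, M}.
        Root Z: left subtree has 0 nodes { }, right has 1 {P}.
        Root X: left subtree has 0 nodes { }, right has 2 {F, M}.
          Root F: left subtree has 0 nodes { }, right has 1 {M}.
      Root J: left subtree has 0 nodes { }, right has 1 {C}.
    Root U: left subtree has 0 nodes { }, right has 1 {W}.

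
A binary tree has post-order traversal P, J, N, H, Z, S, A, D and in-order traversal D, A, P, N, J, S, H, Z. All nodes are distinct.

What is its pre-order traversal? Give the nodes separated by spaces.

The last element of post-order is the root; it splits in-order into left and right subtrees.
Root D: left subtree has 0 nodes { }, right has 7 {A, P, N, J, S, H, Z}.
  Root A: left subtree has 0 nodes { }, right has 6 {P, N, J, S, H, Z}.
    Root S: left subtree has 3 nodes {P, N, J}, right has 2 {H, Z}.
      Root N: left subtree has 1 node {P}, right has 1 {J}.
      Root Z: left subtree has 1 node {H}, right has 0 { }.

D A S N P J Z H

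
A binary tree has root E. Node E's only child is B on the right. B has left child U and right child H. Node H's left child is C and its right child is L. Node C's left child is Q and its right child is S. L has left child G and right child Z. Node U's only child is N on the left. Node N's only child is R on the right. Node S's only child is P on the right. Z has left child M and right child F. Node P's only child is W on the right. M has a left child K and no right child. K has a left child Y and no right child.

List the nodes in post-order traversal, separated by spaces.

Post-order visits the left subtree, then the right subtree, then the node.
At E: no left child.
At E: go right to B.
  At B: go left to U.
    At U: go left to N.
      At N: no left child.
      At N: go right to R.
        R is a leaf — visit R.
      Visit N.
    At U: no right child.
    Visit U.
  At B: go right to H.
    At H: go left to C.
      At C: go left to Q.
        Q is a leaf — visit Q.
      At C: go right to S.
        At S: no left child.
        At S: go right to P.
          At P: no left child.
          At P: go right to W.
            W is a leaf — visit W.
          Visit P.
        Visit S.
      Visit C.
    At H: go right to L.
      At L: go left to G.
        G is a leaf — visit G.
      At L: go right to Z.
        At Z: go left to M.
          At M: go left to K.
            At K: go left to Y.
              Y is a leaf — visit Y.
            At K: no right child.
            Visit K.
          At M: no right child.
          Visit M.
        At Z: go right to F.
          F is a leaf — visit F.
        Visit Z.
      Visit L.
    Visit H.
  Visit B.
Visit E.

R N U Q W P S C G Y K M F Z L H B E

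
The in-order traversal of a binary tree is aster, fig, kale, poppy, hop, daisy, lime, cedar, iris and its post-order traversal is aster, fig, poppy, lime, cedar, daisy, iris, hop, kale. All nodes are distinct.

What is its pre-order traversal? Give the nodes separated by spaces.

kale fig aster hop poppy iris daisy cedar lime

The last element of post-order is the root; it splits in-order into left and right subtrees.
Root kale: left subtree has 2 nodes {aster, fig}, right has 6 {poppy, hop, daisy, lime, cedar, iris}.
  Root fig: left subtree has 1 node {aster}, right has 0 { }.
  Root hop: left subtree has 1 node {poppy}, right has 4 {daisy, lime, cedar, iris}.
    Root iris: left subtree has 3 nodes {daisy, lime, cedar}, right has 0 { }.
      Root daisy: left subtree has 0 nodes { }, right has 2 {lime, cedar}.
        Root cedar: left subtree has 1 node {lime}, right has 0 { }.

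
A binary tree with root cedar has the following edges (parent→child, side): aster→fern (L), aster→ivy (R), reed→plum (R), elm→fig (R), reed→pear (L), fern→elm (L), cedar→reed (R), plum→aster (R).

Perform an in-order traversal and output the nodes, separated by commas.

cedar, pear, reed, plum, elm, fig, fern, aster, ivy

In-order visits the left subtree, then the node, then the right subtree.
At cedar: no left child.
Visit cedar.
At cedar: go right to reed.
  At reed: go left to pear.
    pear is a leaf — visit pear.
  Visit reed.
  At reed: go right to plum.
    At plum: no left child.
    Visit plum.
    At plum: go right to aster.
      At aster: go left to fern.
        At fern: go left to elm.
          At elm: no left child.
          Visit elm.
          At elm: go right to fig.
            fig is a leaf — visit fig.
        Visit fern.
        At fern: no right child.
      Visit aster.
      At aster: go right to ivy.
        ivy is a leaf — visit ivy.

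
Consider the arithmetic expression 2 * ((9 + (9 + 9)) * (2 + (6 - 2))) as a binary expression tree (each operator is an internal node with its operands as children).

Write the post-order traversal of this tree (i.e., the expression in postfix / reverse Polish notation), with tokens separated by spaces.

Post-order on an expression tree gives postfix notation: for each operator, emit left operand, right operand, then the operator.

2 9 9 9 + + 2 6 2 - + * *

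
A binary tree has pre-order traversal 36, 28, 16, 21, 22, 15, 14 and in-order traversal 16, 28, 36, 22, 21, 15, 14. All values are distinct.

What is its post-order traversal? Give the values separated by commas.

16, 28, 22, 14, 15, 21, 36

The first element of pre-order is the root; it splits in-order into left and right subtrees.
Root 36: left subtree has 2 nodes {16, 28}, right has 4 {22, 21, 15, 14}.
  Root 28: left subtree has 1 node {16}, right has 0 { }.
  Root 21: left subtree has 1 node {22}, right has 2 {15, 14}.
    Root 15: left subtree has 0 nodes { }, right has 1 {14}.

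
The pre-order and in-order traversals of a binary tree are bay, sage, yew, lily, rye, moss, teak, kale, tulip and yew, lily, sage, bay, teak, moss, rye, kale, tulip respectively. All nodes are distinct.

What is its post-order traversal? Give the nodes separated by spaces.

The first element of pre-order is the root; it splits in-order into left and right subtrees.
Root bay: left subtree has 3 nodes {yew, lily, sage}, right has 5 {teak, moss, rye, kale, tulip}.
  Root sage: left subtree has 2 nodes {yew, lily}, right has 0 { }.
    Root yew: left subtree has 0 nodes { }, right has 1 {lily}.
  Root rye: left subtree has 2 nodes {teak, moss}, right has 2 {kale, tulip}.
    Root moss: left subtree has 1 node {teak}, right has 0 { }.
    Root kale: left subtree has 0 nodes { }, right has 1 {tulip}.

lily yew sage teak moss tulip kale rye bay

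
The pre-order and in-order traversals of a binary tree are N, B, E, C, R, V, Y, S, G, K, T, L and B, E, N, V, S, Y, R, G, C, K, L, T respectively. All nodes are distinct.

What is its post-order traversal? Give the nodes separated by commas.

E, B, S, Y, V, G, R, L, T, K, C, N

The first element of pre-order is the root; it splits in-order into left and right subtrees.
Root N: left subtree has 2 nodes {B, E}, right has 9 {V, S, Y, R, G, C, K, L, T}.
  Root B: left subtree has 0 nodes { }, right has 1 {E}.
  Root C: left subtree has 5 nodes {V, S, Y, R, G}, right has 3 {K, L, T}.
    Root R: left subtree has 3 nodes {V, S, Y}, right has 1 {G}.
      Root V: left subtree has 0 nodes { }, right has 2 {S, Y}.
        Root Y: left subtree has 1 node {S}, right has 0 { }.
    Root K: left subtree has 0 nodes { }, right has 2 {L, T}.
      Root T: left subtree has 1 node {L}, right has 0 { }.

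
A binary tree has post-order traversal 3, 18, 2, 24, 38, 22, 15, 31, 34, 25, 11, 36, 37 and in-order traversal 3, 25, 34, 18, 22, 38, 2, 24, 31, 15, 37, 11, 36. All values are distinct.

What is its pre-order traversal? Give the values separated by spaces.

37 25 3 34 31 22 18 38 24 2 15 36 11

The last element of post-order is the root; it splits in-order into left and right subtrees.
Root 37: left subtree has 10 nodes {3, 25, 34, 18, 22, 38, 2, 24, 31, 15}, right has 2 {11, 36}.
  Root 25: left subtree has 1 node {3}, right has 8 {34, 18, 22, 38, 2, 24, 31, 15}.
    Root 34: left subtree has 0 nodes { }, right has 7 {18, 22, 38, 2, 24, 31, 15}.
      Root 31: left subtree has 5 nodes {18, 22, 38, 2, 24}, right has 1 {15}.
        Root 22: left subtree has 1 node {18}, right has 3 {38, 2, 24}.
          Root 38: left subtree has 0 nodes { }, right has 2 {2, 24}.
            Root 24: left subtree has 1 node {2}, right has 0 { }.
  Root 36: left subtree has 1 node {11}, right has 0 { }.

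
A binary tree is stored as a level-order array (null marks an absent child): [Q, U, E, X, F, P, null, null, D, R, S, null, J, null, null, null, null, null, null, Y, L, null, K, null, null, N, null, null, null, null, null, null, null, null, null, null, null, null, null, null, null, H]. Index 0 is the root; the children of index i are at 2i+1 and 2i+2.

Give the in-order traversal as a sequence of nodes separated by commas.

X, D, U, Y, R, H, L, F, S, K, Q, P, N, J, E

In-order visits the left subtree, then the node, then the right subtree.
At Q: go left to U.
  At U: go left to X.
    At X: no left child.
    Visit X.
    At X: go right to D.
      D is a leaf — visit D.
  Visit U.
  At U: go right to F.
    At F: go left to R.
      At R: go left to Y.
        Y is a leaf — visit Y.
      Visit R.
      At R: go right to L.
        At L: go left to H.
          H is a leaf — visit H.
        Visit L.
        At L: no right child.
    Visit F.
    At F: go right to S.
      At S: no left child.
      Visit S.
      At S: go right to K.
        K is a leaf — visit K.
Visit Q.
At Q: go right to E.
  At E: go left to P.
    At P: no left child.
    Visit P.
    At P: go right to J.
      At J: go left to N.
        N is a leaf — visit N.
      Visit J.
      At J: no right child.
  Visit E.
  At E: no right child.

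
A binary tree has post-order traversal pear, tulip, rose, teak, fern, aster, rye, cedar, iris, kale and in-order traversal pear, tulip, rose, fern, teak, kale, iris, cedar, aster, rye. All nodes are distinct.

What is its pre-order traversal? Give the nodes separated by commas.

The last element of post-order is the root; it splits in-order into left and right subtrees.
Root kale: left subtree has 5 nodes {pear, tulip, rose, fern, teak}, right has 4 {iris, cedar, aster, rye}.
  Root fern: left subtree has 3 nodes {pear, tulip, rose}, right has 1 {teak}.
    Root rose: left subtree has 2 nodes {pear, tulip}, right has 0 { }.
      Root tulip: left subtree has 1 node {pear}, right has 0 { }.
  Root iris: left subtree has 0 nodes { }, right has 3 {cedar, aster, rye}.
    Root cedar: left subtree has 0 nodes { }, right has 2 {aster, rye}.
      Root rye: left subtree has 1 node {aster}, right has 0 { }.

kale, fern, rose, tulip, pear, teak, iris, cedar, rye, aster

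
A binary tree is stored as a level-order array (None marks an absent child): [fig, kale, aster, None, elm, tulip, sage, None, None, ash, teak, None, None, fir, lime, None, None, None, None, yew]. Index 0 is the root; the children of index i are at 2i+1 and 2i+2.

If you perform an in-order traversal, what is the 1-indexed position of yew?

2

In-order visits the left subtree, then the node, then the right subtree.
At fig: go left to kale.
  At kale: no left child.
  Visit kale.
  At kale: go right to elm.
    At elm: go left to ash.
      At ash: go left to yew.
        yew is a leaf — visit yew.
      Visit ash.
      At ash: no right child.
    Visit elm.
    At elm: go right to teak.
      teak is a leaf — visit teak.
Visit fig.
At fig: go right to aster.
  At aster: go left to tulip.
    tulip is a leaf — visit tulip.
  Visit aster.
  At aster: go right to sage.
    At sage: go left to fir.
      fir is a leaf — visit fir.
    Visit sage.
    At sage: go right to lime.
      lime is a leaf — visit lime.
Full in-order sequence: kale, yew, ash, elm, teak, fig, tulip, aster, fir, sage, lime.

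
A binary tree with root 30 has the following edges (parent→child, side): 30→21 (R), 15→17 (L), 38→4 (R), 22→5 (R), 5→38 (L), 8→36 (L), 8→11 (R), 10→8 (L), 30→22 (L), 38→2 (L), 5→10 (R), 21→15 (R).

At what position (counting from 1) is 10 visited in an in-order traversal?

9

In-order visits the left subtree, then the node, then the right subtree.
At 30: go left to 22.
  At 22: no left child.
  Visit 22.
  At 22: go right to 5.
    At 5: go left to 38.
      At 38: go left to 2.
        2 is a leaf — visit 2.
      Visit 38.
      At 38: go right to 4.
        4 is a leaf — visit 4.
    Visit 5.
    At 5: go right to 10.
      At 10: go left to 8.
        At 8: go left to 36.
          36 is a leaf — visit 36.
        Visit 8.
        At 8: go right to 11.
          11 is a leaf — visit 11.
      Visit 10.
      At 10: no right child.
Visit 30.
At 30: go right to 21.
  At 21: no left child.
  Visit 21.
  At 21: go right to 15.
    At 15: go left to 17.
      17 is a leaf — visit 17.
    Visit 15.
    At 15: no right child.
Full in-order sequence: 22, 2, 38, 4, 5, 36, 8, 11, 10, 30, 21, 17, 15.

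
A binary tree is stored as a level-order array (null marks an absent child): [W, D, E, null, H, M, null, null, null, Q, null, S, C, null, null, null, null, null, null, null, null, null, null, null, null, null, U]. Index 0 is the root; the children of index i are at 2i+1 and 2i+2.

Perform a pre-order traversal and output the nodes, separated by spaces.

Pre-order visits the node, then its left subtree, then its right subtree.
Visit W.
At W: go left to D.
  Visit D.
  At D: no left child.
  At D: go right to H.
    Visit H.
    At H: go left to Q.
      Q is a leaf — visit Q.
    At H: no right child.
At W: go right to E.
  Visit E.
  At E: go left to M.
    Visit M.
    At M: go left to S.
      S is a leaf — visit S.
    At M: go right to C.
      Visit C.
      At C: no left child.
      At C: go right to U.
        U is a leaf — visit U.
  At E: no right child.

W D H Q E M S C U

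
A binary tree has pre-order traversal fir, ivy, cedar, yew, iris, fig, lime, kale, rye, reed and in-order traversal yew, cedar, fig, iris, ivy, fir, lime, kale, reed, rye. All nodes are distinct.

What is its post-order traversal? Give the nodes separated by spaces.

The first element of pre-order is the root; it splits in-order into left and right subtrees.
Root fir: left subtree has 5 nodes {yew, cedar, fig, iris, ivy}, right has 4 {lime, kale, reed, rye}.
  Root ivy: left subtree has 4 nodes {yew, cedar, fig, iris}, right has 0 { }.
    Root cedar: left subtree has 1 node {yew}, right has 2 {fig, iris}.
      Root iris: left subtree has 1 node {fig}, right has 0 { }.
  Root lime: left subtree has 0 nodes { }, right has 3 {kale, reed, rye}.
    Root kale: left subtree has 0 nodes { }, right has 2 {reed, rye}.
      Root rye: left subtree has 1 node {reed}, right has 0 { }.

yew fig iris cedar ivy reed rye kale lime fir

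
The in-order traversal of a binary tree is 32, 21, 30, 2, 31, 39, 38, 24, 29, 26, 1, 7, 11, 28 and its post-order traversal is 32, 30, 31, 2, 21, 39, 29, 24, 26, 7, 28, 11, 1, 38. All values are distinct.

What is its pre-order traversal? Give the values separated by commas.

38, 39, 21, 32, 2, 30, 31, 1, 26, 24, 29, 11, 7, 28

The last element of post-order is the root; it splits in-order into left and right subtrees.
Root 38: left subtree has 6 nodes {32, 21, 30, 2, 31, 39}, right has 7 {24, 29, 26, 1, 7, 11, 28}.
  Root 39: left subtree has 5 nodes {32, 21, 30, 2, 31}, right has 0 { }.
    Root 21: left subtree has 1 node {32}, right has 3 {30, 2, 31}.
      Root 2: left subtree has 1 node {30}, right has 1 {31}.
  Root 1: left subtree has 3 nodes {24, 29, 26}, right has 3 {7, 11, 28}.
    Root 26: left subtree has 2 nodes {24, 29}, right has 0 { }.
      Root 24: left subtree has 0 nodes { }, right has 1 {29}.
    Root 11: left subtree has 1 node {7}, right has 1 {28}.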